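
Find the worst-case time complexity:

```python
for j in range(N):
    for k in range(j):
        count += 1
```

Time complexity: O(n^2).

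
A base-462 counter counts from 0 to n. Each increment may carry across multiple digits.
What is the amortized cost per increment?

Digit at position i changes every 462^i increments. Total digit changes over n increments: n * 462/(462-1) = O(n). Amortized: O(1).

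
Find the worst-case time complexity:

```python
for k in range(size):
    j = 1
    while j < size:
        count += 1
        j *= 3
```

Time complexity: O(n log n).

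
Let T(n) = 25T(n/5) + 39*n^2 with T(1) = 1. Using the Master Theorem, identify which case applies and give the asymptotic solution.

a=25, b=5, f(n)=39*n^2.
log_5(25) = 2, so n^(log_b(a)) = n^2.
f(n) = Theta(n^2), so Case 2 applies.
T(n) = Theta(n^2 log n).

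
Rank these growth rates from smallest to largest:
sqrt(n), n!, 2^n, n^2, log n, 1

Ordered by growth rate: 1 < log n < sqrt(n) < n^2 < 2^n < n!.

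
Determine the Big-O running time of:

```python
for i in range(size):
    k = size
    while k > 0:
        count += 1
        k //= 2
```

Time complexity: O(n log n).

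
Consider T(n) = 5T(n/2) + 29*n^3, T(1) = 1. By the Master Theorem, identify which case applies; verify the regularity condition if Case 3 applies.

a=5, b=2, f(n)=29*n^3.
log_2(5) = 2.322 < 3.
f(n) = Omega(n^(2.322+epsilon)) for some epsilon > 0, so Case 3 is the candidate.
Regularity: a*f(n/b) = 5*29*(n/2)^3 = (5/8)*29*n^3 <= c*f(n) with c = 5/8 < 1. Satisfied.
Case 3: T(n) = Theta(n^3).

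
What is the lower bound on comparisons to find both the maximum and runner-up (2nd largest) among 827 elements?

Lower bound: finding the max needs 827-1 comparisons. By an adversary weight-doubling argument, the maximum element must personally win at least ceil(log_2(827)) = 10 comparisons in any correct algorithm. The 2nd largest is among those 10 direct losers, and distinguishing it requires 10-1 more comparisons. Total >= 827-1 + 10-1 = 835. A balanced tournament achieves this bound exactly.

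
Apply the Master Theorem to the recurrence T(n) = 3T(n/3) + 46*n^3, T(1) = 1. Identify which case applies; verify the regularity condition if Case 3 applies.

a=3, b=3, f(n)=46*n^3.
log_3(3) = 1 < 3.
f(n) = Omega(n^(1+epsilon)) for some epsilon > 0, so Case 3 is the candidate.
Regularity: a*f(n/b) = 3*46*(n/3)^3 = (3/27)*46*n^3 <= c*f(n) with c = 3/27 < 1. Satisfied.
Case 3: T(n) = Theta(n^3).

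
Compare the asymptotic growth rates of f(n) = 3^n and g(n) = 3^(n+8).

f(n) = 3^n and g(n) = 3^(n+8) are Theta of each other: 3^(n+8) = 3^8 * 3^n = Theta(3^n).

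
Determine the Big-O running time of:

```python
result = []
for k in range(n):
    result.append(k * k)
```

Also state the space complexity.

Time complexity: O(n).
Space complexity: O(n).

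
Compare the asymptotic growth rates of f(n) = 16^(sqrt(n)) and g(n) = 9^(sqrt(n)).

f(n) = 16^(sqrt(n)) grows faster: ratio is (16/9)^(sqrt(n)) -> infinity since 16/9 > 1.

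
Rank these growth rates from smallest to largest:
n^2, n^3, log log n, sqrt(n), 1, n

Ordered by growth rate: 1 < log log n < sqrt(n) < n < n^2 < n^3.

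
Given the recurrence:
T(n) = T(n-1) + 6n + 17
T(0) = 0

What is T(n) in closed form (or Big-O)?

Dominant term in sum is 6*sum(i, i=1..n) = 6*n*(n+1)/2 = O(n^2).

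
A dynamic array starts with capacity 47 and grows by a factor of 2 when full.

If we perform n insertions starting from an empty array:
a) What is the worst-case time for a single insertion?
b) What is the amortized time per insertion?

(a) Worst-case single insertion: O(n) -- when the array is full at capacity c, the resize copies all c elements, and c can be Theta(n).
(b) Resizes happen at sizes 47, 94, 188, ... Total copy cost for n insertions: 47 + 94 + ... = O(n) (geometric series with ratio 1/2). Amortized cost per insertion: O(n)/n = O(1).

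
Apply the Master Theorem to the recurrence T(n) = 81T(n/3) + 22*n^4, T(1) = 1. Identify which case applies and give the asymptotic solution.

a=81, b=3, f(n)=22*n^4.
log_3(81) = 4, so n^(log_b(a)) = n^4.
f(n) = Theta(n^4), so Case 2 applies.
T(n) = Theta(n^4 log n).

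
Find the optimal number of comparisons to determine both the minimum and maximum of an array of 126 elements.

Naive approach: 250 comparisons (125 for max + 125 for min).
Optimal: Compare elements in pairs first (floor(n/2) = 63 comparisons), then find max among winners and min among losers (62 comparisons each).
Total: ceil(3n/2) - 2 = 187 comparisons. An adversary argument shows this is also a lower bound.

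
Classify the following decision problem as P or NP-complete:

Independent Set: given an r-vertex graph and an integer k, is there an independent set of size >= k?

This problem is NP-complete: complement of Clique (with k part of the input).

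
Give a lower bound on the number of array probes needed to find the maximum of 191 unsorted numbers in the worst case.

Adversary: any unprobed cell could hold a value larger than everything seen so far. If fewer than 191 cells are probed, the adversary places the max in an unprobed cell. So all 191 cells must be examined; together with 191-1 comparisons this is tight.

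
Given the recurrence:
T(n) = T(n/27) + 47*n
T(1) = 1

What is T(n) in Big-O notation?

Geometric series: 47*n*(1 + 1/27 + 1/27^2 + ...) = O(n). T(n) = O(n).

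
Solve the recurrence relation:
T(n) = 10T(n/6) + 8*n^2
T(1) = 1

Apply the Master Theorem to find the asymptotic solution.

a=10, b=6, f(n)=8*n^2. log_6(10) = 1.285 < 2. Case 3: T(n) = O(n^2).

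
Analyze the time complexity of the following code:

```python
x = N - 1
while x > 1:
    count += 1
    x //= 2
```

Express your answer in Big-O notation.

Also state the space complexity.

Time complexity: O(log n).
Space complexity: O(1).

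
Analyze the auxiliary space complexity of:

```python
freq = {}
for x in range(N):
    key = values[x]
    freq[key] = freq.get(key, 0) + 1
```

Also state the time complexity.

Space complexity: O(n).
Auxiliary storage grows linearly with the input size n in the worst case.
Time complexity: O(n).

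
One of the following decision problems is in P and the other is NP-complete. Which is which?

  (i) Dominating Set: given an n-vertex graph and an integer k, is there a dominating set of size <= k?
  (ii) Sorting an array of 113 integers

(i) is NP-complete: reduces from Set Cover (with k part of the input).
(ii) is P: merge sort runs in O(n log n).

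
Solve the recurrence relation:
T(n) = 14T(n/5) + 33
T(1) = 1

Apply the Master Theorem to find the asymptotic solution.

a=14, b=5, f(n)=33. log_5(14) = 1.64. Case 1 of Master Theorem: T(n) = O(n^1.64).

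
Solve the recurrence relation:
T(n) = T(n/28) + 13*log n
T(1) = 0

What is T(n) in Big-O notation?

Each of the log_28(n) levels adds O(log n). T(n) = O(log^2 n).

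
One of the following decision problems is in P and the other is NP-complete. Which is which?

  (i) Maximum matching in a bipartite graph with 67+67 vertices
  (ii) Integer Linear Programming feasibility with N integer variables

(i) is P: Hopcroft-Karp runs in O(E sqrt(V)).
(ii) is NP-complete: ILP feasibility is NP-complete (LP relaxation is in P).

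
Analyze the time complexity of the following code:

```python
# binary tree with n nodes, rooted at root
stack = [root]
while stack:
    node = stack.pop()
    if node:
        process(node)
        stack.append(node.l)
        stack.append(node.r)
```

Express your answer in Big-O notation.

Time complexity: O(n).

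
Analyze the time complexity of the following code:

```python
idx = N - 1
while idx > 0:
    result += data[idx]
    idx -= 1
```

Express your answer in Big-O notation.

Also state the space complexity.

Time complexity: O(n).
Space complexity: O(1).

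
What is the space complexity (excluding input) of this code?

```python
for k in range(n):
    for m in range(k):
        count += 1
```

Space complexity: O(1).
Only a constant amount of auxiliary storage is used; nothing grows with n.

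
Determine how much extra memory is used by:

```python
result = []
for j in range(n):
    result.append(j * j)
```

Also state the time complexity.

Space complexity: O(n).
Auxiliary storage grows linearly with the input size n in the worst case.
Time complexity: O(n).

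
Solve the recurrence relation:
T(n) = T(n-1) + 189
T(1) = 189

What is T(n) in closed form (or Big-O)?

Unrolling: T(n) = T(n-1) + 189 = T(n-2) + 2*189 = ... = T(1) + (n-1)*189 = 189 + (n-1)*189 = 189n.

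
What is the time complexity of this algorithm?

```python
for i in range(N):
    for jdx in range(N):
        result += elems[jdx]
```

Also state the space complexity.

Time complexity: O(n^2).
Space complexity: O(1).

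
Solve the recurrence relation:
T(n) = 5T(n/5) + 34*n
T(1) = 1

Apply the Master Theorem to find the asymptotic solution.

a=5, b=5, f(n)=34*n. log_5(5) = 1. Case 2: T(n) = O(n log n).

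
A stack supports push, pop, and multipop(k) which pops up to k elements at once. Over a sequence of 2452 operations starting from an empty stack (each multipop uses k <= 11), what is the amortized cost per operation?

Each element is pushed exactly once and popped at most once (whether by pop or as part of a multipop). So the total number of individual pops over the whole sequence is at most the number of pushes, which is at most 2452. Total work <= 2 * 2452, hence O(1) amortized per operation.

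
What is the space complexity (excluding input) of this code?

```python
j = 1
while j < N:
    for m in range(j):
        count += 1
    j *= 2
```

Space complexity: O(1).
Only a constant amount of auxiliary storage is used; nothing grows with n.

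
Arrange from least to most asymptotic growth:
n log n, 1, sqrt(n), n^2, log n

Ordered by growth rate: 1 < log n < sqrt(n) < n log n < n^2.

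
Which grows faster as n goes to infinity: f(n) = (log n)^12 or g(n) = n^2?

g(n) = n^2 grows faster: any positive polynomial dominates any polylog.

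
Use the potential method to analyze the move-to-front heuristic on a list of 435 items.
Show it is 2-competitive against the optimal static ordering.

Let Phi = number of inversions between the MTF list and the optimal static list (0 <= Phi <= C(435,2)). Accessing an element at MTF position k and optimal position j: the move-to-front destroys all k-1 inversions in front of it that are not in front in optimal (>= k-j of them) and creates at most j-1 new ones. Amortized cost <= k + (j-1) - (k-j) = 2j - 1 <= 2 * optimal cost.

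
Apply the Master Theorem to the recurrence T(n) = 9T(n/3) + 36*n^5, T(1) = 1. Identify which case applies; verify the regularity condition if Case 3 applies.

a=9, b=3, f(n)=36*n^5.
log_3(9) = 2 < 5.
f(n) = Omega(n^(2+epsilon)) for some epsilon > 0, so Case 3 is the candidate.
Regularity: a*f(n/b) = 9*36*(n/3)^5 = (9/243)*36*n^5 <= c*f(n) with c = 9/243 < 1. Satisfied.
Case 3: T(n) = Theta(n^5).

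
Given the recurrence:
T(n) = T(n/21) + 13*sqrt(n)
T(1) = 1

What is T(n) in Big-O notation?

Each level contributes sqrt(n/21^k). Geometric series with ratio 1/sqrt(21) < 1 sums to O(sqrt(n)).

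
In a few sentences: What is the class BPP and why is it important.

BPP (Bounded-error Probabilistic Polynomial time) is the class of problems solvable by a randomized algorithm in polynomial time with error probability at most 1/3. BPP contains P and is contained in PSPACE. It is widely conjectured that P = BPP, meaning randomness does not help for decision problems.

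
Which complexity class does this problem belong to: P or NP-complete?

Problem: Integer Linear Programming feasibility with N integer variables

This problem is NP-complete: ILP feasibility is NP-complete (LP relaxation is in P).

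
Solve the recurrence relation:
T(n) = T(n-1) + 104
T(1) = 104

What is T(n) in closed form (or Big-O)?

Unrolling: T(n) = T(n-1) + 104 = T(n-2) + 2*104 = ... = T(1) + (n-1)*104 = 104 + (n-1)*104 = 104n.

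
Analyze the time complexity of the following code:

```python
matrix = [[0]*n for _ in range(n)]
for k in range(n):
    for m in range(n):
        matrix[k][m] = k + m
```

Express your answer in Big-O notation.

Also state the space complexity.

Time complexity: O(n^2).
Space complexity: O(n^2).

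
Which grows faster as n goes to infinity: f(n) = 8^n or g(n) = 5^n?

f(n) = 8^n grows faster: (8/5)^n -> infinity since 8/5 > 1.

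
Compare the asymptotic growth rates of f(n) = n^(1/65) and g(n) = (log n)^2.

f(n) = n^(1/65) grows faster: any positive power of n dominates any polylog.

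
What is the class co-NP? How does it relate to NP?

co-NP is the class of problems whose complement is in NP. A problem is in co-NP if 'no' instances have short proofs. NP and co-NP may or may not be equal. If NP != co-NP, then P != NP. Tautology (is a formula always true?) is in co-NP.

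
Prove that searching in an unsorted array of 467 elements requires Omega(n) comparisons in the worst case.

An adversary can always place the target in the last position checked. Until all 467 positions are examined, the target might be in any unchecked position. Therefore 467 comparisons are necessary.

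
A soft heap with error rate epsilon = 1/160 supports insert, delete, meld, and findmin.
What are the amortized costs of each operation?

Soft heaps (Chazelle) allow up to an epsilon = 1/160 fraction of elements to have corrupted (raised) keys. Insert is O(log(1/epsilon)) = O(log 160) amortized -- the structure maintains heap-ordered binary trees of rank bounded by O(log(1/epsilon)). Meld concatenates root lists: O(1) amortized. Delete and findmin are O(1) amortized.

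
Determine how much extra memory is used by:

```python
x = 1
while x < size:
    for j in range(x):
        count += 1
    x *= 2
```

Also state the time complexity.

Space complexity: O(1).
Only a constant amount of auxiliary storage is used; nothing grows with n.
Time complexity: O(n).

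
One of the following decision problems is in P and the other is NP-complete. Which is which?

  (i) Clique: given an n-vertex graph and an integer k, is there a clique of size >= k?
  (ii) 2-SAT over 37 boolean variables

(i) is NP-complete: complement of Independent Set / Vertex Cover (with k part of the input).
(ii) is P: 2-SAT is solvable in linear time via implication-graph SCCs.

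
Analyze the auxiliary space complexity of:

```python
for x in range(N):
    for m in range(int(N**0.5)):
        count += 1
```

Space complexity: O(1).
Only a constant amount of auxiliary storage is used; nothing grows with n.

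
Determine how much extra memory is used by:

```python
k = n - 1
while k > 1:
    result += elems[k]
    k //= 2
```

Space complexity: O(1).
Only a constant amount of auxiliary storage is used; nothing grows with n.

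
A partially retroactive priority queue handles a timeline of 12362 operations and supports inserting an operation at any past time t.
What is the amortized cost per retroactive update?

Partially retroactive priority queues (Demaine-Iacono-Langerman) allow updates at past times with queries only at the present. With a balanced BST over the m = 12362 timeline events tracking bridges, each retroactive insert or delete is O(log m) amortized.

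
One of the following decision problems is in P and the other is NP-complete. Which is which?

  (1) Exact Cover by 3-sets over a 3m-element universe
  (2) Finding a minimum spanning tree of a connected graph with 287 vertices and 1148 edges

(1) is NP-complete: one of Karp's 21 NP-complete problems.
(2) is P: Kruskal's / Prim's algorithms run in polynomial time.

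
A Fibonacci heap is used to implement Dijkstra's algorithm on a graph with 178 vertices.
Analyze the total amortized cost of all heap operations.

Dijkstra performs 178 insert, 178 extract-min, and at most E decrease-key operations. With Fibonacci heap: insert O(1) amortized, extract-min O(log n) amortized, decrease-key O(1) amortized. Total with n = 178: O(n * 1 + n * log n + E * 1) = O(n log n + E).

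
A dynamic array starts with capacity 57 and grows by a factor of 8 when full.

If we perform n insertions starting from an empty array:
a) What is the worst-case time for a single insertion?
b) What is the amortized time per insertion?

(a) Worst-case single insertion: O(n) -- when the array is full at capacity c, the resize copies all c elements, and c can be Theta(n).
(b) Resizes happen at sizes 57, 456, 3648, ... Total copy cost for n insertions: 57 + 456 + ... = O(n) (geometric series with ratio 1/8). Amortized cost per insertion: O(n)/n = O(1).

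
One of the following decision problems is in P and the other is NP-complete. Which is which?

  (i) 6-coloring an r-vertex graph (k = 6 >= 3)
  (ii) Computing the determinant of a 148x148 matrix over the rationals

(i) is NP-complete: graph k-coloring for k>=3 is NP-complete by reduction from 3-SAT.
(ii) is P: Gaussian elimination runs in O(n^3).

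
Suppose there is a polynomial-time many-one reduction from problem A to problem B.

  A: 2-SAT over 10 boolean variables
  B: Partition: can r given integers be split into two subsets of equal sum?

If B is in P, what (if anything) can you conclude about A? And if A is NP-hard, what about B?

A poly-time reduction A <=_p B means any A-instance can be transformed to a B-instance in poly time.
If B is in P: compose the reduction with B's poly-time algorithm to solve A in poly time, so A is in P.
If A is NP-hard: every NP problem reduces to A, which reduces to B; composing reductions, every NP problem reduces to B, so B is NP-hard.
(Here in fact A is P and B is NP-complete.)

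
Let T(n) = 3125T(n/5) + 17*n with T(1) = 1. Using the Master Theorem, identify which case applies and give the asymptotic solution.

a=3125, b=5, f(n)=17*n.
log_5(3125) = 5 > 1.
Since f(n) = O(n^1) is polynomially smaller than n^5, Case 1 applies.
T(n) = Theta(n^5).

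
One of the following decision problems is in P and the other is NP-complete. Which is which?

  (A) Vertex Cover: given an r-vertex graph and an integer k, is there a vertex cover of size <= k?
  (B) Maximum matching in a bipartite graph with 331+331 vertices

(A) is NP-complete: one of Karp's 21 NP-complete problems (with k part of the input; for any fixed constant k it is in P).
(B) is P: Hopcroft-Karp runs in O(E sqrt(V)).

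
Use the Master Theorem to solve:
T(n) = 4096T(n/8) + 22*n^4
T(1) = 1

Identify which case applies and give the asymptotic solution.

a=4096, b=8, f(n)=22*n^4.
log_8(4096) = 4, so n^(log_b(a)) = n^4.
f(n) = Theta(n^4), so Case 2 applies.
T(n) = Theta(n^4 log n).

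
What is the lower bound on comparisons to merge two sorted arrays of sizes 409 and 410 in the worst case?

Adversary: with |409 - 410| <= 1 the inputs can be fully interleaved so that every adjacent pair in the merged output comes from different arrays. Then each of the 818 adjacent pairs must be directly compared, or the algorithm cannot determine their relative order. Standard merge meets this bound.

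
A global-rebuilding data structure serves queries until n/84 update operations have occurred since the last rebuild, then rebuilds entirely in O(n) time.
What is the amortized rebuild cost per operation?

The O(n) rebuild is triggered by n/84 operations, so each contributes O(n)/(n/84) = O(84) = O(1) to the rebuild cost.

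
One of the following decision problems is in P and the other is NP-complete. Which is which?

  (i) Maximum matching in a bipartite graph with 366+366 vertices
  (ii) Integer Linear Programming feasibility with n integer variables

(i) is P: Hopcroft-Karp runs in O(E sqrt(V)).
(ii) is NP-complete: ILP feasibility is NP-complete (LP relaxation is in P).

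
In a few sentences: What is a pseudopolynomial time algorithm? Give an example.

A pseudopolynomial algorithm runs in time polynomial in the numeric value of the input, but exponential in the input length. The dynamic programming solution for Subset Sum runs in O(n*W) where W is the target sum. This is pseudopolynomial because W can be exponential in the number of bits to represent it.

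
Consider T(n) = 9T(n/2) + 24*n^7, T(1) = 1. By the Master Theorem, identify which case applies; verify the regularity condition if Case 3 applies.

a=9, b=2, f(n)=24*n^7.
log_2(9) = 3.17 < 7.
f(n) = Omega(n^(3.17+epsilon)) for some epsilon > 0, so Case 3 is the candidate.
Regularity: a*f(n/b) = 9*24*(n/2)^7 = (9/128)*24*n^7 <= c*f(n) with c = 9/128 < 1. Satisfied.
Case 3: T(n) = Theta(n^7).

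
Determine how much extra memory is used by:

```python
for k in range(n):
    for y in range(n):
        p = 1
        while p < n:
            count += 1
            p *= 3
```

Space complexity: O(1).
Only a constant amount of auxiliary storage is used; nothing grows with n.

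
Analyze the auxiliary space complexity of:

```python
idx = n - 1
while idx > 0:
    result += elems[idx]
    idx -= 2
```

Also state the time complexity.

Space complexity: O(1).
Only a constant amount of auxiliary storage is used; nothing grows with n.
Time complexity: O(n).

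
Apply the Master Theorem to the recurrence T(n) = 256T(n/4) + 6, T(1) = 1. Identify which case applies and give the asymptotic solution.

a=256, b=4, f(n)=6.
log_4(256) = 4 > 0.
Since f(n) = O(n^0) is polynomially smaller than n^4, Case 1 applies.
T(n) = Theta(n^4).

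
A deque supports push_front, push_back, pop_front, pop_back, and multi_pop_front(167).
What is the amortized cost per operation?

Assign 2 credits to each push operation. A pop uses 1 saved credit. multi_pop_front(167) uses up to 167 saved credits from previous pushes. Credits never go negative. Amortized cost is O(1).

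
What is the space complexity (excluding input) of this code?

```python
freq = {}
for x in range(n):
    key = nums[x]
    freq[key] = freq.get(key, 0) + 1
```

Space complexity: O(n).
Auxiliary storage grows linearly with the input size n in the worst case.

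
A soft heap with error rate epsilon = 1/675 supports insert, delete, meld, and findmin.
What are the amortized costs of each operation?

Soft heaps (Chazelle) allow up to an epsilon = 1/675 fraction of elements to have corrupted (raised) keys. Insert is O(log(1/epsilon)) = O(log 675) amortized -- the structure maintains heap-ordered binary trees of rank bounded by O(log(1/epsilon)). Meld concatenates root lists: O(1) amortized. Delete and findmin are O(1) amortized.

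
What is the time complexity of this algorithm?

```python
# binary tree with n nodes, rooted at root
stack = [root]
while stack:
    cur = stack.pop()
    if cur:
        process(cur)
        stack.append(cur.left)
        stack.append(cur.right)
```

Time complexity: O(n).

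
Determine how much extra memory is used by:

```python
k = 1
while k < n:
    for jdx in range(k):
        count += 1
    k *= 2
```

Space complexity: O(1).
Only a constant amount of auxiliary storage is used; nothing grows with n.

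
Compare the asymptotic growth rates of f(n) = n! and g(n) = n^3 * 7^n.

f(n) = n! grows faster: by Stirling n! ~ (n/e)^n sqrt(2*pi*n); (n/e)^n eventually dominates n^3 * 7^n.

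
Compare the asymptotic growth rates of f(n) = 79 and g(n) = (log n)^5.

g(n) = (log n)^5 grows faster: any unbounded function dominates a constant.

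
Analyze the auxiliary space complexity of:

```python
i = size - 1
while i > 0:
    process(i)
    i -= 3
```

Space complexity: O(1).
Only a constant amount of auxiliary storage is used; nothing grows with n.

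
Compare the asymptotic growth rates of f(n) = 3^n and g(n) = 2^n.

f(n) = 3^n grows faster: (3/2)^n -> infinity since 3/2 > 1.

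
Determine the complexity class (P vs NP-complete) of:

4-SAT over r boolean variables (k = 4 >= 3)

This problem is NP-complete: 3-SAT is NP-complete (Cook-Levin); k-SAT for k>=3 reduces from 3-SAT.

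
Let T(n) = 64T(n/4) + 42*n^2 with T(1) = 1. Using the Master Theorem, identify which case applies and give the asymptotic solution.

a=64, b=4, f(n)=42*n^2.
log_4(64) = 3 > 2.
Since f(n) = O(n^2) is polynomially smaller than n^3, Case 1 applies.
T(n) = Theta(n^3).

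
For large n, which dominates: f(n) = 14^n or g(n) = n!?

g(n) = n! grows faster: n!/14^n -> infinity by Stirling.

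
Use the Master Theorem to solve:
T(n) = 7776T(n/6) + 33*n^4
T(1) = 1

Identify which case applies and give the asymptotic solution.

a=7776, b=6, f(n)=33*n^4.
log_6(7776) = 5 > 4.
Since f(n) = O(n^4) is polynomially smaller than n^5, Case 1 applies.
T(n) = Theta(n^5).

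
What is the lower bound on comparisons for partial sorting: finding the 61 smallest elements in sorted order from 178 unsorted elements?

Finding 61 smallest of 178 in sorted order: Omega(178) to identify the 61 smallest, plus Omega(61 log 61) to sort them. Total: Omega(n + k log k).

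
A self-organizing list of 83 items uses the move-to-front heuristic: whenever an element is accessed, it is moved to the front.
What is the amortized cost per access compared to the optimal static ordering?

With potential Phi = number of inversions between the MTF list and the optimal static list (at most C(83,2)), each access has amortized cost at most 2 * (cost under optimal static ordering). This is the move-to-front 2-competitiveness result.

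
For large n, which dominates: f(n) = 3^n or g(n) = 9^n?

g(n) = 9^n grows faster: (9/3)^n -> infinity since 9/3 > 1.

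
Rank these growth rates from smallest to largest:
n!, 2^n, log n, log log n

Ordered by growth rate: log log n < log n < 2^n < n!.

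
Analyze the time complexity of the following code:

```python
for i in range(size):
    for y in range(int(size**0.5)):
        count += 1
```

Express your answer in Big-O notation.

Time complexity: O(n * sqrt(n)).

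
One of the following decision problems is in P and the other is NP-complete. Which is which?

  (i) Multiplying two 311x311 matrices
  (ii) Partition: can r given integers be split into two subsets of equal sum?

(i) is P: the schoolbook algorithm runs in O(n^3).
(ii) is NP-complete: Subset Sum reduces to it (one of Karp's 21 NP-complete problems).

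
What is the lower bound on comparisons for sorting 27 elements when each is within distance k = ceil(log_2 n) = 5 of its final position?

Partition the 27 positions into floor(n/k) blocks of k = 5 consecutive positions; any permutation within a block keeps every element within k of its final position, so there are at least (k!)^(n/k) distinguishable inputs. Lower bound: log_2((k!)^(n/k)) = (n/k) * log_2(k!) = Theta(n log k); with k = ceil(log_2 n), this is Omega(n log log n).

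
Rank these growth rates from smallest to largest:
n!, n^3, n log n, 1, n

Ordered by growth rate: 1 < n < n log n < n^3 < n!.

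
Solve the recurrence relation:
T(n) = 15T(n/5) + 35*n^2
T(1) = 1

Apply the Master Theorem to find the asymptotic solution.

a=15, b=5, f(n)=35*n^2. log_5(15) = 1.683 < 2. Case 3: T(n) = O(n^2).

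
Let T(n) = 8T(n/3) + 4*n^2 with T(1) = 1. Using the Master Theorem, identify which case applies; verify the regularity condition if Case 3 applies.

a=8, b=3, f(n)=4*n^2.
log_3(8) = 1.893 < 2.
f(n) = Omega(n^(1.893+epsilon)) for some epsilon > 0, so Case 3 is the candidate.
Regularity: a*f(n/b) = 8*4*(n/3)^2 = (8/9)*4*n^2 <= c*f(n) with c = 8/9 < 1. Satisfied.
Case 3: T(n) = Theta(n^2).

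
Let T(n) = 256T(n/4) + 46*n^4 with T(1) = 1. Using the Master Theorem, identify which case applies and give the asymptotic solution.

a=256, b=4, f(n)=46*n^4.
log_4(256) = 4, so n^(log_b(a)) = n^4.
f(n) = Theta(n^4), so Case 2 applies.
T(n) = Theta(n^4 log n).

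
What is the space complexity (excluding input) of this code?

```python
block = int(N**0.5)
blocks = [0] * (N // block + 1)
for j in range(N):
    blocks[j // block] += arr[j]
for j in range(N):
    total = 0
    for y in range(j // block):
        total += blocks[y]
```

Space complexity: O(sqrt(n)).
Storage scales with sqrt(n).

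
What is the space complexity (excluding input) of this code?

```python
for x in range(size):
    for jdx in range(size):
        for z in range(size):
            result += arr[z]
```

Space complexity: O(1).
Only a constant amount of auxiliary storage is used; nothing grows with n.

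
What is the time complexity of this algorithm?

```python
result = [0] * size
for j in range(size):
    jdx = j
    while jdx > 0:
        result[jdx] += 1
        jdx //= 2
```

Time complexity: O(n log n).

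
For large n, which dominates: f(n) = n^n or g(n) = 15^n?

f(n) = n^n grows faster: n^n / 15^n = (n/15)^n -> infinity once n > 15.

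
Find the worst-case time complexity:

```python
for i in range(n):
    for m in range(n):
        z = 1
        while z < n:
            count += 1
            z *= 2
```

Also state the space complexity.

Time complexity: O(n^2 log n).
Space complexity: O(1).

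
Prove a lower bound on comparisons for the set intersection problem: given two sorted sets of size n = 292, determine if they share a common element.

For two sorted arrays of size n = 292, any correct algorithm must examine Omega(n) elements. If fewer are examined, an adversary places a common element in an unexamined gap. A merge-based scan achieves O(n), so the bound is tight.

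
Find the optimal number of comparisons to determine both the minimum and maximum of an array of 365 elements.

Naive approach: 728 comparisons (364 for max + 364 for min).
Optimal: Compare elements in pairs first (floor(n/2) = 182 comparisons), then find max among winners and min among losers (182 comparisons each).
Total: ceil(3n/2) - 2 = 546 comparisons. An adversary argument shows this is also a lower bound.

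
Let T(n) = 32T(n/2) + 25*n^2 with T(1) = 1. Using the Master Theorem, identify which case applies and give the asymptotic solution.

a=32, b=2, f(n)=25*n^2.
log_2(32) = 5 > 2.
Since f(n) = O(n^2) is polynomially smaller than n^5, Case 1 applies.
T(n) = Theta(n^5).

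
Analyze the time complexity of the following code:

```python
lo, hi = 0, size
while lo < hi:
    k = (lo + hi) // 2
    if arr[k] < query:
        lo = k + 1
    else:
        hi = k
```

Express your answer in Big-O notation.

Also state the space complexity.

Time complexity: O(log n).
Space complexity: O(1).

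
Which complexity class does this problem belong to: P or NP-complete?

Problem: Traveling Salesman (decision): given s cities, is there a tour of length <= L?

This problem is NP-complete: reduces from Hamiltonian Cycle.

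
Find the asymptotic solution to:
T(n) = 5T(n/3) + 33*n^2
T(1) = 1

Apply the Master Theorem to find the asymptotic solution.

a=5, b=3, f(n)=33*n^2. log_3(5) = 1.465 < 2. Case 3: T(n) = O(n^2).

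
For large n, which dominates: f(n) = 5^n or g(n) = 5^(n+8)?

f(n) = 5^n and g(n) = 5^(n+8) are Theta of each other: 5^(n+8) = 5^8 * 5^n = Theta(5^n).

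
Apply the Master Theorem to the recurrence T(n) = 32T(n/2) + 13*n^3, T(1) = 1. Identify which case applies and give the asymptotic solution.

a=32, b=2, f(n)=13*n^3.
log_2(32) = 5 > 3.
Since f(n) = O(n^3) is polynomially smaller than n^5, Case 1 applies.
T(n) = Theta(n^5).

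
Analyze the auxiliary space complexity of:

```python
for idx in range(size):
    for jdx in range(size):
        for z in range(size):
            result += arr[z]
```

Space complexity: O(1).
Only a constant amount of auxiliary storage is used; nothing grows with n.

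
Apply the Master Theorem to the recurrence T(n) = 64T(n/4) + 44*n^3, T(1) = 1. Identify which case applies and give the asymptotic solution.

a=64, b=4, f(n)=44*n^3.
log_4(64) = 3, so n^(log_b(a)) = n^3.
f(n) = Theta(n^3), so Case 2 applies.
T(n) = Theta(n^3 log n).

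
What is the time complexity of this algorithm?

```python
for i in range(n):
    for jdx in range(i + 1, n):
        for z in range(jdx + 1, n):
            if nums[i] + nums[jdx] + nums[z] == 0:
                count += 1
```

Time complexity: O(n^3).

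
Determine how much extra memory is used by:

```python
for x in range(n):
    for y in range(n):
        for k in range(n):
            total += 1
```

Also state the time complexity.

Space complexity: O(1).
Only a constant amount of auxiliary storage is used; nothing grows with n.
Time complexity: O(n^3).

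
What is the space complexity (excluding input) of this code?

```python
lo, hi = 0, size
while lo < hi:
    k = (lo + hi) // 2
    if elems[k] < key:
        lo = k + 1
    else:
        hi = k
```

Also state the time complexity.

Space complexity: O(1).
Only a constant amount of auxiliary storage is used; nothing grows with n.
Time complexity: O(log n).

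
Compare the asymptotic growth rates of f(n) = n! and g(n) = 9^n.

f(n) = n! grows faster: n!/9^n -> infinity by Stirling.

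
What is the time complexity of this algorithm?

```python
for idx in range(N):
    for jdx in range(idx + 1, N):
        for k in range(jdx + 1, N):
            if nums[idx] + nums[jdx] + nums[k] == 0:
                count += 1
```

Time complexity: O(n^3).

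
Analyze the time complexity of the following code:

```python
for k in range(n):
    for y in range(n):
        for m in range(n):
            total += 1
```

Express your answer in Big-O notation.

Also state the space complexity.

Time complexity: O(n^3).
Space complexity: O(1).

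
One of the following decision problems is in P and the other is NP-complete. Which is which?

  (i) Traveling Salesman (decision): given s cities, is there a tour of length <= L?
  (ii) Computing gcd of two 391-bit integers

(i) is NP-complete: reduces from Hamiltonian Cycle.
(ii) is P: the Euclidean algorithm runs in polynomial time in the bit-length.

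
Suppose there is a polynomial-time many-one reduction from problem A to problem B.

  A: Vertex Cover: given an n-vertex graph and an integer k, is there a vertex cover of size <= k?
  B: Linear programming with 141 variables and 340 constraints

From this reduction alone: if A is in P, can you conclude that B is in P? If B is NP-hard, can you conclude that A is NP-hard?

A poly-time reduction A <=_p B transfers tractability DOWN (B easy => A easy) and hardness UP (A hard => B hard), not the reverse.
From A in P, the reduction alone does NOT give B in P: any problem in P trivially reduces to SAT, yet SAT is not known to be in P.
From B NP-hard, the reduction alone does NOT give A NP-hard: again, easy problems reduce to hard ones.
(Here in fact A is NP-complete and B is in P, so no such reduction is known -- its existence would imply P = NP; the analysis concerns only what the assumed reduction would or would not let you conclude.)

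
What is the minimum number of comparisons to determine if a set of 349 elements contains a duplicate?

Determining if 349 elements are all distinct requires Omega(n log n) comparisons in the comparison model. This follows from the element distinctness lower bound.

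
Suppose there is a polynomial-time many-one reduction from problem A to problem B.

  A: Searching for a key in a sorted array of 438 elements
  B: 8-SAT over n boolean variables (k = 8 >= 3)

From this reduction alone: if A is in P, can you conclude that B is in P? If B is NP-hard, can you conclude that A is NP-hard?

A poly-time reduction A <=_p B transfers tractability DOWN (B easy => A easy) and hardness UP (A hard => B hard), not the reverse.
From A in P, the reduction alone does NOT give B in P: any problem in P trivially reduces to SAT, yet SAT is not known to be in P.
From B NP-hard, the reduction alone does NOT give A NP-hard: again, easy problems reduce to hard ones.
(Here in fact A is P and B is NP-complete.)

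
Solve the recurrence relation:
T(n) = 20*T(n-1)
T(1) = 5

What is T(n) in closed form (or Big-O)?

Each step multiplies by 20. T(n) = T(1)*20^(n-1) = 5*20^(n-1).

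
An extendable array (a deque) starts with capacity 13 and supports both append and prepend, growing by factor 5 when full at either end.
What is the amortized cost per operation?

Growth at either end copies all elements; capacities form a geometric sequence with ratio 5, so total copy cost over n operations is O(n) (two geometric series). Amortized O(1).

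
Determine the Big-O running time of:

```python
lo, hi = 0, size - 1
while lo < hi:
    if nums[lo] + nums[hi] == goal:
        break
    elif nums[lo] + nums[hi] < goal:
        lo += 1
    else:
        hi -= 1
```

Time complexity: O(n).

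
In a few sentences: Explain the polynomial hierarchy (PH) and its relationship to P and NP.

The polynomial hierarchy is a tower of complexity classes: Sigma_0^P = Pi_0^P = P, Sigma_1^P = NP, Pi_1^P = co-NP, and Sigma_{k+1}^P = NP^{Sigma_k^P}. PH is contained in PSPACE. If any level collapses (Sigma_k = Pi_k), the entire hierarchy collapses to that level.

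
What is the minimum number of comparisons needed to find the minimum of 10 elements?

Finding the minimum requires 9 comparisons, identical reasoning to finding the maximum. Each comparison eliminates one candidate.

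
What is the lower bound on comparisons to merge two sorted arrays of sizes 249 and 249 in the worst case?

Adversary: with |249 - 249| <= 1 the inputs can be fully interleaved so that every adjacent pair in the merged output comes from different arrays. Then each of the 497 adjacent pairs must be directly compared, or the algorithm cannot determine their relative order. Standard merge meets this bound.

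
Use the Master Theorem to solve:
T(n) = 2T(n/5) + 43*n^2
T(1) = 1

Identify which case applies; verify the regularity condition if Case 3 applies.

a=2, b=5, f(n)=43*n^2.
log_5(2) = 0.4307 < 2.
f(n) = Omega(n^(0.4307+epsilon)) for some epsilon > 0, so Case 3 is the candidate.
Regularity: a*f(n/b) = 2*43*(n/5)^2 = (2/25)*43*n^2 <= c*f(n) with c = 2/25 < 1. Satisfied.
Case 3: T(n) = Theta(n^2).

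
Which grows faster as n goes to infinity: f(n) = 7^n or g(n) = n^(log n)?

f(n) = 7^n grows faster: take logs: log(n^(log n)) = (log n)^2, log(7^n) = n log 7; n dominates (log n)^2.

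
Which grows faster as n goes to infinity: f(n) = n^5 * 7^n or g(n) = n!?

g(n) = n! grows faster: by Stirling n! ~ (n/e)^n sqrt(2*pi*n); (n/e)^n eventually dominates n^5 * 7^n.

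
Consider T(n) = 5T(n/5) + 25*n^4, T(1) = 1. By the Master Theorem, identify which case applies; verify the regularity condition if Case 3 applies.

a=5, b=5, f(n)=25*n^4.
log_5(5) = 1 < 4.
f(n) = Omega(n^(1+epsilon)) for some epsilon > 0, so Case 3 is the candidate.
Regularity: a*f(n/b) = 5*25*(n/5)^4 = (5/625)*25*n^4 <= c*f(n) with c = 5/625 < 1. Satisfied.
Case 3: T(n) = Theta(n^4).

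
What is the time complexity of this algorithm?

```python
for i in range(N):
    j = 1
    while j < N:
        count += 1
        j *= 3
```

Time complexity: O(n log n).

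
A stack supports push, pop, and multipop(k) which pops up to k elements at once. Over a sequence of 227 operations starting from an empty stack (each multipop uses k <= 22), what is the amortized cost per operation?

Each element is pushed exactly once and popped at most once (whether by pop or as part of a multipop). So the total number of individual pops over the whole sequence is at most the number of pushes, which is at most 227. Total work <= 2 * 227, hence O(1) amortized per operation.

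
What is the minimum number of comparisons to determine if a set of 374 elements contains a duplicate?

Determining if 374 elements are all distinct requires Omega(n log n) comparisons in the comparison model. This follows from the element distinctness lower bound.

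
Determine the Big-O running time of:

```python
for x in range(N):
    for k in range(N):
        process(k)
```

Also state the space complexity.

Time complexity: O(n^2).
Space complexity: O(1).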